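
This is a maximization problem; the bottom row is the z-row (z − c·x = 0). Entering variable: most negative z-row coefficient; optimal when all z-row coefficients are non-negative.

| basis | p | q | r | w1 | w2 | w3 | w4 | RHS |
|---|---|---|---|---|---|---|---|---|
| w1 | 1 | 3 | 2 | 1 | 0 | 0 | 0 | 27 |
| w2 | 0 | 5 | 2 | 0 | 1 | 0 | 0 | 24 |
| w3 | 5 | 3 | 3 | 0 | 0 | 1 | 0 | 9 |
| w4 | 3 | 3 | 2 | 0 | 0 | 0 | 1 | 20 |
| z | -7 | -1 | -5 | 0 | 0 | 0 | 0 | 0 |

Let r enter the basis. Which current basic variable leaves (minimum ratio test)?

Column r entries and ratios — w1: 27/2 = 27/2; w2: 24/2 = 12; w3: 9/3 = 3; w4: 20/2 = 10.
Smallest ratio is 3 in the row of w3, so w3 leaves.

w3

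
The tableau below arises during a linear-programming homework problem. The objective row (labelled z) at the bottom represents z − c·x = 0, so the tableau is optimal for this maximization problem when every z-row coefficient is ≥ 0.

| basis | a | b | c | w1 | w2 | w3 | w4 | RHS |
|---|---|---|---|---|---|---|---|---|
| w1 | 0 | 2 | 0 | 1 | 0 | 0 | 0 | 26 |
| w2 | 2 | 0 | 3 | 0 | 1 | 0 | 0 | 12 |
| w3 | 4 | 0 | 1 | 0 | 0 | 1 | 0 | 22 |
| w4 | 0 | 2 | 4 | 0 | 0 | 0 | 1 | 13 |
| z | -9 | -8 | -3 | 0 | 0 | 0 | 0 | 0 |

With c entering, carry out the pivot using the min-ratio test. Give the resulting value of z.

39/4

Ratio test on column c — row 1: entry 0 ≤ 0; row 2: 12/3 = 4; row 3: 22/1 = 22; row 4: 13/4 = 13/4. Minimum is 13/4 at row 4 (w4 leaves); pivot element 4.
Pivot on row 4; the z-row RHS becomes 0 − (-3)·(13/4) = 39/4.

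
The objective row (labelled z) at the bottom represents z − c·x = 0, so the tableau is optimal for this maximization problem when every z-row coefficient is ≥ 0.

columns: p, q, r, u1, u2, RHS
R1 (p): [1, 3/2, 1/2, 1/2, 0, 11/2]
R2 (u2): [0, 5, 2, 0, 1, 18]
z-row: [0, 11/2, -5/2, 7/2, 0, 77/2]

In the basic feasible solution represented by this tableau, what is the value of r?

0

r is not in the basis, so in the current basic feasible solution r = 0.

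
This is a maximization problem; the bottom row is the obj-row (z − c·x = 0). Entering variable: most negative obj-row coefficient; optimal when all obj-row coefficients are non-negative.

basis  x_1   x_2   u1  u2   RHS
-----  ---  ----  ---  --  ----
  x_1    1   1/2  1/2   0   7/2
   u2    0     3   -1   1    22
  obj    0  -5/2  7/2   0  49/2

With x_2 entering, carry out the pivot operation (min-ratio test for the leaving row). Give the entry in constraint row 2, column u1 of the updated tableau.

-4

Ratio test on column x_2 — row 1: (7/2)/(1/2) = 7; row 2: 22/3 = 22/3. Minimum is 7 at row 1 (x_1 leaves); pivot element 1/2.
Divide row 1 by 1/2; eliminate column x_2 from the other rows.
Row 2 update in column u1: -1 − 3·1 = -4.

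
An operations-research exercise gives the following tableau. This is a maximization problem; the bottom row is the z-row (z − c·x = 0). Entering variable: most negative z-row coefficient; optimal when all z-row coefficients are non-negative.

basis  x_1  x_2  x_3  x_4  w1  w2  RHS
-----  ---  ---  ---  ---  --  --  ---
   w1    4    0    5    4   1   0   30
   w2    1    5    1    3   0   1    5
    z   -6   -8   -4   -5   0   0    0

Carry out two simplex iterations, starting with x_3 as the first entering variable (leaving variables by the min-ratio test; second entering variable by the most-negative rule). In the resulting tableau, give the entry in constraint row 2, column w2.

Ratio test on column x_3 — row 1: 30/5 = 6; row 2: 5/1 = 5. Minimum is 5 at row 2 (w2 leaves); pivot element 1.
Divide row 2 by 1; eliminate column x_3 from the other rows.
Second iteration: most negative z-row entry is -2 in column x_1, so x_1 enters.
Ratio test on column x_1 — row 1: entry -1 ≤ 0; row 2: 5/1 = 5. Minimum is 5 at row 2 (x_3 leaves); pivot element 1.
Divide row 2 by 1; eliminate column x_1 from the other rows.
After both pivots, the entry at constraint row 2, column w2 is 1.

1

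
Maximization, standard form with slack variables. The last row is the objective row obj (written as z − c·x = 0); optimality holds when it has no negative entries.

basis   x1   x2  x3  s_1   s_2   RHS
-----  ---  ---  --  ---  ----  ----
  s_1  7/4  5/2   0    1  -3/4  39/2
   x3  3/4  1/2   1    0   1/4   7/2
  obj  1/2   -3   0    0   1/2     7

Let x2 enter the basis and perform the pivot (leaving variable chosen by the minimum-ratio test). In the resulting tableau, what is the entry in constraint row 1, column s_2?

Ratio test on column x2 — row 1: (39/2)/(5/2) = 39/5; row 2: (7/2)/(1/2) = 7. Minimum is 7 at row 2 (x3 leaves); pivot element 1/2.
Divide row 2 by 1/2; eliminate column x2 from the other rows.
Row 1 update in column s_2: -3/4 − (5/2)·(1/2) = -2.

-2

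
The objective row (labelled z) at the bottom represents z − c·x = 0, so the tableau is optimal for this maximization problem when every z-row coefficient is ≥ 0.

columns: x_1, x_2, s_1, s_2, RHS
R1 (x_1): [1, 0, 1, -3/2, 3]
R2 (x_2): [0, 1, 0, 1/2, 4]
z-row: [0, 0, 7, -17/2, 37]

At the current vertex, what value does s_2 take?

s_2 is not in the basis, so in the current basic feasible solution s_2 = 0.

0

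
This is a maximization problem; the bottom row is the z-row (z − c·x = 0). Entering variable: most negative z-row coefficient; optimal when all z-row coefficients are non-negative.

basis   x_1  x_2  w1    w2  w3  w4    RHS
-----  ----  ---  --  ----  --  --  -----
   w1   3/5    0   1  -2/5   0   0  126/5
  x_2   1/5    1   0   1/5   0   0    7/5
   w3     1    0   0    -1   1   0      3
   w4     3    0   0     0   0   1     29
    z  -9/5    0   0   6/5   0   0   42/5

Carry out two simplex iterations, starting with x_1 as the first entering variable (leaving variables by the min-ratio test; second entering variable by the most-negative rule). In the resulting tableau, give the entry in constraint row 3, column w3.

Ratio test on column x_1 — row 1: (126/5)/(3/5) = 42; row 2: (7/5)/(1/5) = 7; row 3: 3/1 = 3; row 4: 29/3 = 29/3. Minimum is 3 at row 3 (w3 leaves); pivot element 1.
Divide row 3 by 1; eliminate column x_1 from the other rows.
Second iteration: most negative z-row entry is -3/5 in column w2, so w2 enters.
Ratio test on column w2 — row 1: (117/5)/(1/5) = 117; row 2: (4/5)/(2/5) = 2; row 3: entry -1 ≤ 0; row 4: 20/3 = 20/3. Minimum is 2 at row 2 (x_2 leaves); pivot element 2/5.
Divide row 2 by 2/5; eliminate column w2 from the other rows.
After both pivots, the entry at constraint row 3, column w3 is 1/2.

1/2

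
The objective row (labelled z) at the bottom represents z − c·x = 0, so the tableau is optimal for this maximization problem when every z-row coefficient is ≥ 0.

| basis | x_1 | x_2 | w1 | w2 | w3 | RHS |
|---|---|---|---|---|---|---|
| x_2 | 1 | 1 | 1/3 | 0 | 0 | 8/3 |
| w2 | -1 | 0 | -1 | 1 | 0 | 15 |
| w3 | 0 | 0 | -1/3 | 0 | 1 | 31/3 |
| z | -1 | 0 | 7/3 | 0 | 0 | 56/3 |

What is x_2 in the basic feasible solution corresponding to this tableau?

8/3

x_2 is basic (row 1); its value is the RHS of that row, 8/3.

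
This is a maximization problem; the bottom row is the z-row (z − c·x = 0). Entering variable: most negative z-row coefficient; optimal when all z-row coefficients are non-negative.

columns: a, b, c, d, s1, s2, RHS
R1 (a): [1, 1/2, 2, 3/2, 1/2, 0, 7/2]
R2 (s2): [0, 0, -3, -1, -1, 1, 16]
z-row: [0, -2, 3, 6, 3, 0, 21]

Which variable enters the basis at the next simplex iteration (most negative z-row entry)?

Negative z-row entries: b: -2.
The most negative is -2 in column b, so b enters.

b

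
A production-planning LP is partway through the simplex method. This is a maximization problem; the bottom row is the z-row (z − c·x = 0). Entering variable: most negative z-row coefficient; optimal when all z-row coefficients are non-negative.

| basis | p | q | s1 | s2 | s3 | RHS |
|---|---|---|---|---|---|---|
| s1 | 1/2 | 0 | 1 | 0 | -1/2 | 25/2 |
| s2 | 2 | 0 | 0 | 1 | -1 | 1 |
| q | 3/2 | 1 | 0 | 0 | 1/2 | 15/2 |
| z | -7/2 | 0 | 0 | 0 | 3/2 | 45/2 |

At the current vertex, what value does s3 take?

s3 is not in the basis, so in the current basic feasible solution s3 = 0.

0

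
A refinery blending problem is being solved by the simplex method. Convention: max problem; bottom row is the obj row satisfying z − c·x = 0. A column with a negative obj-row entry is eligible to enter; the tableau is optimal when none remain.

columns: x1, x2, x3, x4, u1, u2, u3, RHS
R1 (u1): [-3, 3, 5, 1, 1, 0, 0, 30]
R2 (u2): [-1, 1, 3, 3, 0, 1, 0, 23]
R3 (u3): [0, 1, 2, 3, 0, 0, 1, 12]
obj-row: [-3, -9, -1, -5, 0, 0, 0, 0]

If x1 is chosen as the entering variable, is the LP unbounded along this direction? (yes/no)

Every constraint-row entry in column x1 is ≤ 0, so increasing x1 is unbounded.

yes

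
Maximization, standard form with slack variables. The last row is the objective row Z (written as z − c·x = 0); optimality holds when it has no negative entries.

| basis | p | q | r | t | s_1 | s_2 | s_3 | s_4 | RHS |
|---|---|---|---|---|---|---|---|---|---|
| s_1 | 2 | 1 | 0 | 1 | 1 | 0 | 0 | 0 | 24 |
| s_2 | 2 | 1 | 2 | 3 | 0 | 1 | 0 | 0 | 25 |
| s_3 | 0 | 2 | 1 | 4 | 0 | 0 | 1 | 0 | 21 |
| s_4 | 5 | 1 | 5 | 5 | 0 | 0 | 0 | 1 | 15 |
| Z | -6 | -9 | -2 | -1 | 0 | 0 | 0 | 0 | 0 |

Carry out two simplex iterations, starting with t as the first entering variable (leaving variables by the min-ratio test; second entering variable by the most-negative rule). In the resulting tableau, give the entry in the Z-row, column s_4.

-17/3

Ratio test on column t — row 1: 24/1 = 24; row 2: 25/3 = 25/3; row 3: 21/4 = 21/4; row 4: 15/5 = 3. Minimum is 3 at row 4 (s_4 leaves); pivot element 5.
Divide row 4 by 5; eliminate column t from the other rows.
Second iteration: most negative Z-row entry is -44/5 in column q, so q enters.
Ratio test on column q — row 1: 21/(4/5) = 105/4; row 2: 16/(2/5) = 40; row 3: 9/(6/5) = 15/2; row 4: 3/(1/5) = 15. Minimum is 15/2 at row 3 (s_3 leaves); pivot element 6/5.
Divide row 3 by 6/5; eliminate column q from the other rows.
After both pivots, the entry at the Z-row, column s_4 is -17/3.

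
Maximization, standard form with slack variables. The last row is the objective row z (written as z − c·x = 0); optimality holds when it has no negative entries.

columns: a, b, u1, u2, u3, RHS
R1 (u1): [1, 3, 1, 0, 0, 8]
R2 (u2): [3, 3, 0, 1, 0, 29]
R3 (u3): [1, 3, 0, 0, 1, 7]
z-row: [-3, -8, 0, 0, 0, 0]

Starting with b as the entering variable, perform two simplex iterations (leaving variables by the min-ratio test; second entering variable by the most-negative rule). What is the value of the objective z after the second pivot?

Ratio test on column b — row 1: 8/3 = 8/3; row 2: 29/3 = 29/3; row 3: 7/3 = 7/3. Minimum is 7/3 at row 3 (u3 leaves); pivot element 3.
Pivot on row 3; the z-row RHS becomes 0 − (-8)·(7/3) = 56/3.
Next entering variable (most negative z-row entry -1/3): a.
Ratio test on column a — row 1: entry 0 ≤ 0; row 2: 22/2 = 11; row 3: (7/3)/(1/3) = 7. Minimum is 7 at row 3 (b leaves); pivot element 1/3.
After the second pivot the z-row RHS is 56/3 − (-1/3)·7 = 21.

21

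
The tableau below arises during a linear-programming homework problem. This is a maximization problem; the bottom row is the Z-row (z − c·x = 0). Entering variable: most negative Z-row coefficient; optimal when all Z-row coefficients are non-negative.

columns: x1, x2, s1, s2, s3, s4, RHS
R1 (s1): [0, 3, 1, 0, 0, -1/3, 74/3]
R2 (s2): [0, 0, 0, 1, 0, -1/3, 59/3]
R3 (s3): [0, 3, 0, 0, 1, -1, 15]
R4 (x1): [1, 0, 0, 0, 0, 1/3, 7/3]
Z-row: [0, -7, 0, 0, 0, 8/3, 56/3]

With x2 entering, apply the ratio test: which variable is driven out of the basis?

Column x2 entries and ratios — s1: (74/3)/3 = 74/9; s2: 0 ≤ 0, skip; s3: 15/3 = 5; x1: 0 ≤ 0, skip.
Smallest ratio is 5 in the row of s3, so s3 leaves.

s3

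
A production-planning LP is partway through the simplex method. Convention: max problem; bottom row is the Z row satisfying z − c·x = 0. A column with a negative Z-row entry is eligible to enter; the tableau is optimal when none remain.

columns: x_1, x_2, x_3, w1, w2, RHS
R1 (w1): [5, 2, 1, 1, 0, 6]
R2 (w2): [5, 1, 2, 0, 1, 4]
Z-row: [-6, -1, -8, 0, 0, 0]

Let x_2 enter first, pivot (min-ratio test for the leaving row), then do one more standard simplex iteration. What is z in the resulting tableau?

Ratio test on column x_2 — row 1: 6/2 = 3; row 2: 4/1 = 4. Minimum is 3 at row 1 (w1 leaves); pivot element 2.
Pivot on row 1; the Z-row RHS becomes 0 − (-1)·3 = 3.
Next entering variable (most negative Z-row entry -15/2): x_3.
Ratio test on column x_3 — row 1: 3/(1/2) = 6; row 2: 1/(3/2) = 2/3. Minimum is 2/3 at row 2 (w2 leaves); pivot element 3/2.
After the second pivot the Z-row RHS is 3 − (-15/2)·(2/3) = 8.

8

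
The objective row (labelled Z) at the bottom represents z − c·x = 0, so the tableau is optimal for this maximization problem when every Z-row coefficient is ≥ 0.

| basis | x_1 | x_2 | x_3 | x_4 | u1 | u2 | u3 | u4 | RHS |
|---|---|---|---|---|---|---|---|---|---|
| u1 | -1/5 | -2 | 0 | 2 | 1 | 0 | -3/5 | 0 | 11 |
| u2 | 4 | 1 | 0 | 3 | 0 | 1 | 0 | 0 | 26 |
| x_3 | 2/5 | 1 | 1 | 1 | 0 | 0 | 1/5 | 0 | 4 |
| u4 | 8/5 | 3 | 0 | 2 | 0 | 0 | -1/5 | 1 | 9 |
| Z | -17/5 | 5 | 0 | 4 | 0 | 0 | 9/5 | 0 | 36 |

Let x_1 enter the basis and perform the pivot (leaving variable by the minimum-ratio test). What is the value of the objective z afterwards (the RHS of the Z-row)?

Ratio test on column x_1 — row 1: entry -1/5 ≤ 0; row 2: 26/4 = 13/2; row 3: 4/(2/5) = 10; row 4: 9/(8/5) = 45/8. Minimum is 45/8 at row 4 (u4 leaves); pivot element 8/5.
Pivot on row 4; the Z-row RHS becomes 36 − (-17/5)·(45/8) = 441/8.

441/8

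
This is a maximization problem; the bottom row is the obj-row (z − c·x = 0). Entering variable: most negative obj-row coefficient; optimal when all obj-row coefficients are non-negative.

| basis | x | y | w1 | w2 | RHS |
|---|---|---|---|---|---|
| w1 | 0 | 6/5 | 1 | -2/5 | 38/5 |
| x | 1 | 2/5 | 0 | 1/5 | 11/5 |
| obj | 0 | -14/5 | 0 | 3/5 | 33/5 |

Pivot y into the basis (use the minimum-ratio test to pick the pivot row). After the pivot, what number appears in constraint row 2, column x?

Ratio test on column y — row 1: (38/5)/(6/5) = 19/3; row 2: (11/5)/(2/5) = 11/2. Minimum is 11/2 at row 2 (x leaves); pivot element 2/5.
Divide row 2 by 2/5; eliminate column y from the other rows.
In the new row 2, the x entry is the old entry divided by the pivot: 1/(2/5) = 5/2.

5/2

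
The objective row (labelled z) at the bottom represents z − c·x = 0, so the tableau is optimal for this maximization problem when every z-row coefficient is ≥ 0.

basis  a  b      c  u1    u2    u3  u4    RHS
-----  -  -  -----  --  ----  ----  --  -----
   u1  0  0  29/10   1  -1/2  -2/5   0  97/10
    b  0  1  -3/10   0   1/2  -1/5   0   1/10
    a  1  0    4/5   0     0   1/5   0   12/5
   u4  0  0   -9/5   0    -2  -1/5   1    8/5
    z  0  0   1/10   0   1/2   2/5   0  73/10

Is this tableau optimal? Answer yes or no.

Every z-row coefficient is ≥ 0, so the tableau is optimal.

yes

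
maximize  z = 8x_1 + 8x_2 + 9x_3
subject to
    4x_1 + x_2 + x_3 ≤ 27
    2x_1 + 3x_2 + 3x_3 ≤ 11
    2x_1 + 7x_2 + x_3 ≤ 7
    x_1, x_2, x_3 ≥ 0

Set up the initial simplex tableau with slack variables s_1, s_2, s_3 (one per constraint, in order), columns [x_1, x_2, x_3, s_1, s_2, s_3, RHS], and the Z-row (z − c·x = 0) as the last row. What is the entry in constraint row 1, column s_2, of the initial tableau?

0

Slack s_2 belongs to constraint 2; its column is the unit vector e_2, so the entry in row 1 is 0.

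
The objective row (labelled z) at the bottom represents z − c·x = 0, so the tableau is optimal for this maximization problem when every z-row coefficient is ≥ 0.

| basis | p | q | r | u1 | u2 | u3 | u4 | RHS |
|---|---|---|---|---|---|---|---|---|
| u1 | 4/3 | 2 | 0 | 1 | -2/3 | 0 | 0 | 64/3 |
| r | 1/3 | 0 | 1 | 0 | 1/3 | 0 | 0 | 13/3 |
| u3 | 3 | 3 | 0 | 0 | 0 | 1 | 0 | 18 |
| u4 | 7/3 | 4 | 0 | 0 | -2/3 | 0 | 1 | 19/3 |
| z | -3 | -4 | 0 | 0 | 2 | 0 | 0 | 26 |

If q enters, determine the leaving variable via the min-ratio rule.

u4

Column q entries and ratios — u1: (64/3)/2 = 32/3; r: 0 ≤ 0, skip; u3: 18/3 = 6; u4: (19/3)/4 = 19/12.
Smallest ratio is 19/12 in the row of u4, so u4 leaves.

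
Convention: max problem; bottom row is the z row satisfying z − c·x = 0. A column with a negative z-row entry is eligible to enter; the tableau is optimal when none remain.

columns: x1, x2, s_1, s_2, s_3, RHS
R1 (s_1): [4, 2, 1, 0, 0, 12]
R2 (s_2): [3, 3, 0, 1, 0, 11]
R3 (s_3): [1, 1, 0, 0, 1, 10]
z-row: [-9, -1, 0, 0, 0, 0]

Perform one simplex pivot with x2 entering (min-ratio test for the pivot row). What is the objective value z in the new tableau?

11/3

Ratio test on column x2 — row 1: 12/2 = 6; row 2: 11/3 = 11/3; row 3: 10/1 = 10. Minimum is 11/3 at row 2 (s_2 leaves); pivot element 3.
Pivot on row 2; the z-row RHS becomes 0 − (-1)·(11/3) = 11/3.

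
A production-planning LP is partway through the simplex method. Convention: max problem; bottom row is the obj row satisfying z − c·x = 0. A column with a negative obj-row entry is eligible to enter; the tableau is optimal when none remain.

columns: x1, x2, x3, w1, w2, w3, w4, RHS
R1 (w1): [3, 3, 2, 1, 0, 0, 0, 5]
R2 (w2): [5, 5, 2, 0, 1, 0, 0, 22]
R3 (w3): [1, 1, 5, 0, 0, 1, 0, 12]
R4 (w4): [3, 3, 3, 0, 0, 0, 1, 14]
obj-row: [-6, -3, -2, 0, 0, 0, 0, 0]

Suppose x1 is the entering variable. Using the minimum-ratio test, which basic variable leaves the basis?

Column x1 entries and ratios — w1: 5/3 = 5/3; w2: 22/5 = 22/5; w3: 12/1 = 12; w4: 14/3 = 14/3.
Smallest ratio is 5/3 in the row of w1, so w1 leaves.

w1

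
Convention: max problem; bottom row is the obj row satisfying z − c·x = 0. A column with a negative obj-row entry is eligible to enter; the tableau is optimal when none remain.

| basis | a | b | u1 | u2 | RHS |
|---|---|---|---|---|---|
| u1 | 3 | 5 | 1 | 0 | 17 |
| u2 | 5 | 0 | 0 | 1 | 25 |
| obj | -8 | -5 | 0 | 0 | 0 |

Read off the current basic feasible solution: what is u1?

u1 is basic (row 1); its value is the RHS of that row, 17.

17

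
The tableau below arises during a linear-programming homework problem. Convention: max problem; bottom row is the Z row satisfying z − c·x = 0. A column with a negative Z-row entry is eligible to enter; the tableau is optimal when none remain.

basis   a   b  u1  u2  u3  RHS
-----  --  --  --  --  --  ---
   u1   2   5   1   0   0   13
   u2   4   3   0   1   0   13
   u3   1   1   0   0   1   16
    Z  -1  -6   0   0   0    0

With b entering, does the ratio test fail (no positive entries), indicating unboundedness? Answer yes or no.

Column b has positive entries in row(s) 1, 2, 3, so the ratio test bounds it — not unbounded.

no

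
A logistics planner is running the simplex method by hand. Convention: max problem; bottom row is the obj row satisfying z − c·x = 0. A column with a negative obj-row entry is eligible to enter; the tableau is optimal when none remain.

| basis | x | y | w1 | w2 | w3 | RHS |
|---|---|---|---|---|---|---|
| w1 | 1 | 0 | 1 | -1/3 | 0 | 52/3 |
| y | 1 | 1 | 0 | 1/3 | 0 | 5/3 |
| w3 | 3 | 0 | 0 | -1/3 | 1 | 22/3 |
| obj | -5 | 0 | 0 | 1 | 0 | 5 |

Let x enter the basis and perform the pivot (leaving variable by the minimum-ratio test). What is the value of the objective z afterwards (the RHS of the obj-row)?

Ratio test on column x — row 1: (52/3)/1 = 52/3; row 2: (5/3)/1 = 5/3; row 3: (22/3)/3 = 22/9. Minimum is 5/3 at row 2 (y leaves); pivot element 1.
Pivot on row 2; the obj-row RHS becomes 5 − (-5)·(5/3) = 40/3.

40/3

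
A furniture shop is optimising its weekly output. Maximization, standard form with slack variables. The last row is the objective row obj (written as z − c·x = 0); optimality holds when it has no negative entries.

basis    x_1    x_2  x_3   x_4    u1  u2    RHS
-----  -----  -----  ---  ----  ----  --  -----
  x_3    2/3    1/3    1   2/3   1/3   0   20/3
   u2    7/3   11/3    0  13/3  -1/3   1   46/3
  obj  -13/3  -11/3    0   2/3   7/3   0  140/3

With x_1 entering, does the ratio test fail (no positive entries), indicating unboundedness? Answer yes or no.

no

Column x_1 has positive entries in row(s) 1, 2, so the ratio test bounds it — not unbounded.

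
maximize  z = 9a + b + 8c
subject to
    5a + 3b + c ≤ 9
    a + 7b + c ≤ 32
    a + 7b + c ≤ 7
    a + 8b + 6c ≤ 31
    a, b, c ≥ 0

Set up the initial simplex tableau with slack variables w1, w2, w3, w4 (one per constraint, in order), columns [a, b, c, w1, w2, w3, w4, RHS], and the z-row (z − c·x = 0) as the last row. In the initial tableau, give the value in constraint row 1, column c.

Constraint 1 has coefficient 1 on c.

1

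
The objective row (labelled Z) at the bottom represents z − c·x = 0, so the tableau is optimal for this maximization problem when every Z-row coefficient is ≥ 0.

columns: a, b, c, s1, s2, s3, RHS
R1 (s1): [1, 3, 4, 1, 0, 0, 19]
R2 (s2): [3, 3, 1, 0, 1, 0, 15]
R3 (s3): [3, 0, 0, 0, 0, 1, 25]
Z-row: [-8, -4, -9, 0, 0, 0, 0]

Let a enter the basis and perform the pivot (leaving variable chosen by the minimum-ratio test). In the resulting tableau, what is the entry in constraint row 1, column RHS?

14

Ratio test on column a — row 1: 19/1 = 19; row 2: 15/3 = 5; row 3: 25/3 = 25/3. Minimum is 5 at row 2 (s2 leaves); pivot element 3.
Divide row 2 by 3; eliminate column a from the other rows.
Row 1 update in column RHS: 19 − 1·5 = 14.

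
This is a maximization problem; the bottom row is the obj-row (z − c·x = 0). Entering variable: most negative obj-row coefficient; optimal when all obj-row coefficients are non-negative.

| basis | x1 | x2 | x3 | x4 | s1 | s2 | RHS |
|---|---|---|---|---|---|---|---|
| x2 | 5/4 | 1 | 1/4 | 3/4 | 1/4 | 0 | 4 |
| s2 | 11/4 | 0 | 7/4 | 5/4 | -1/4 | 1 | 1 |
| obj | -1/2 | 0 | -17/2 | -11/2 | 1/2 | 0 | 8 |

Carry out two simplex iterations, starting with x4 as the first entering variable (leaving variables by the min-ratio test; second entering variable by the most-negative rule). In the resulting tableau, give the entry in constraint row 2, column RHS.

4/7

Ratio test on column x4 — row 1: 4/(3/4) = 16/3; row 2: 1/(5/4) = 4/5. Minimum is 4/5 at row 2 (s2 leaves); pivot element 5/4.
Divide row 2 by 5/4; eliminate column x4 from the other rows.
Second iteration: most negative obj-row entry is -4/5 in column x3, so x3 enters.
Ratio test on column x3 — row 1: entry -4/5 ≤ 0; row 2: (4/5)/(7/5) = 4/7. Minimum is 4/7 at row 2 (x4 leaves); pivot element 7/5.
Divide row 2 by 7/5; eliminate column x3 from the other rows.
After both pivots, the entry at constraint row 2, column RHS is 4/7.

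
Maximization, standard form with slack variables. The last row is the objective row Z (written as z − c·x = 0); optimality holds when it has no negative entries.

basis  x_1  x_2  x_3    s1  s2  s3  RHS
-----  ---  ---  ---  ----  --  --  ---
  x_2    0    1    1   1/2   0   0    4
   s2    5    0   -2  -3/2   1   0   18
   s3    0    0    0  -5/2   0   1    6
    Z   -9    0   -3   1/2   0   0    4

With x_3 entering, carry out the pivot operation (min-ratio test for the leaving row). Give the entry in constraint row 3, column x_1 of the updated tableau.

0

Ratio test on column x_3 — row 1: 4/1 = 4; row 2: entry -2 ≤ 0; row 3: entry 0 ≤ 0. Minimum is 4 at row 1 (x_2 leaves); pivot element 1.
Divide row 1 by 1; eliminate column x_3 from the other rows.
Row 3 update in column x_1: 0 − 0·0 = 0.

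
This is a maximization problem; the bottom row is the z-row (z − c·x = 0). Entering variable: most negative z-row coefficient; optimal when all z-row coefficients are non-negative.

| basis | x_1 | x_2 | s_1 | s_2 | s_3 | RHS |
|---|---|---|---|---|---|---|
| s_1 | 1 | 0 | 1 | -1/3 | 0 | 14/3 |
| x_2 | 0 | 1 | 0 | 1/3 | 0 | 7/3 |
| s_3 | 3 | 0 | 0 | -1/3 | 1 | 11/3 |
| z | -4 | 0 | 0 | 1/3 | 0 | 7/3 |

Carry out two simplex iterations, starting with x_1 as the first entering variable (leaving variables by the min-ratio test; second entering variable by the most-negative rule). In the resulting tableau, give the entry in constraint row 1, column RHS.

5

Ratio test on column x_1 — row 1: (14/3)/1 = 14/3; row 2: entry 0 ≤ 0; row 3: (11/3)/3 = 11/9. Minimum is 11/9 at row 3 (s_3 leaves); pivot element 3.
Divide row 3 by 3; eliminate column x_1 from the other rows.
Second iteration: most negative z-row entry is -1/9 in column s_2, so s_2 enters.
Ratio test on column s_2 — row 1: entry -2/9 ≤ 0; row 2: (7/3)/(1/3) = 7; row 3: entry -1/9 ≤ 0. Minimum is 7 at row 2 (x_2 leaves); pivot element 1/3.
Divide row 2 by 1/3; eliminate column s_2 from the other rows.
After both pivots, the entry at constraint row 1, column RHS is 5.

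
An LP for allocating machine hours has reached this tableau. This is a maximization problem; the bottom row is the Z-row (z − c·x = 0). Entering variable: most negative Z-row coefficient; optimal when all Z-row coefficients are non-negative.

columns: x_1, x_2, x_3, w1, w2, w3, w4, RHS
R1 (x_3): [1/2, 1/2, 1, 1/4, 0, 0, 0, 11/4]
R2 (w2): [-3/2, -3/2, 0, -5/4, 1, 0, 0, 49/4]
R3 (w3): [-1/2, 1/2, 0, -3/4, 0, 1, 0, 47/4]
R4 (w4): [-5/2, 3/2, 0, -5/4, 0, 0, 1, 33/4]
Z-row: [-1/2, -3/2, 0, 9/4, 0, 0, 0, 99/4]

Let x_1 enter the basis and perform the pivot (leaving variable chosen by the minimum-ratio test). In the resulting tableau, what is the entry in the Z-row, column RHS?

55/2

Ratio test on column x_1 — row 1: (11/4)/(1/2) = 11/2; row 2: entry -3/2 ≤ 0; row 3: entry -1/2 ≤ 0; row 4: entry -5/2 ≤ 0. Minimum is 11/2 at row 1 (x_3 leaves); pivot element 1/2.
Divide row 1 by 1/2; eliminate column x_1 from the other rows.
Z-row update in column RHS: 99/4 − (-1/2)·(11/2) = 55/2.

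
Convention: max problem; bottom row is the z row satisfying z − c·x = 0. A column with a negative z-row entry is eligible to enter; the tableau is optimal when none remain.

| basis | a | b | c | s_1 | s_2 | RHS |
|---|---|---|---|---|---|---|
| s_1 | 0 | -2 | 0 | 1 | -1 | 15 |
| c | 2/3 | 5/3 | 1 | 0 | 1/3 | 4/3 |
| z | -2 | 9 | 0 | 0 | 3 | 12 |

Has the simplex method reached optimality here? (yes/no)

no

The z-row has a negative entry -2 in column a, so it is not optimal.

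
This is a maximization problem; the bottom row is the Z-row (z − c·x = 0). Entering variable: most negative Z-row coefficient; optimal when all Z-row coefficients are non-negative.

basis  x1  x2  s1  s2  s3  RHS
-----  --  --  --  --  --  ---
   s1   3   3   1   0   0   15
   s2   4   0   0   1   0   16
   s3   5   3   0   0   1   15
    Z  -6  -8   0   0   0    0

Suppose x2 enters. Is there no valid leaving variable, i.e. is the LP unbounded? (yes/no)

Column x2 has positive entries in row(s) 1, 3, so the ratio test bounds it — not unbounded.

no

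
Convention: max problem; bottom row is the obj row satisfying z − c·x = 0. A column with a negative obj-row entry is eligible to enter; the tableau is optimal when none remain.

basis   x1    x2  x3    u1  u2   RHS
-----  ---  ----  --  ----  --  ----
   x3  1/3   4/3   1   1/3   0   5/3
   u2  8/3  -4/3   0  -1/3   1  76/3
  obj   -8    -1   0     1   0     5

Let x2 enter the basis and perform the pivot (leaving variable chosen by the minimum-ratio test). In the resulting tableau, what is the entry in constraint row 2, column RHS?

27

Ratio test on column x2 — row 1: (5/3)/(4/3) = 5/4; row 2: entry -4/3 ≤ 0. Minimum is 5/4 at row 1 (x3 leaves); pivot element 4/3.
Divide row 1 by 4/3; eliminate column x2 from the other rows.
Row 2 update in column RHS: 76/3 − (-4/3)·(5/4) = 27.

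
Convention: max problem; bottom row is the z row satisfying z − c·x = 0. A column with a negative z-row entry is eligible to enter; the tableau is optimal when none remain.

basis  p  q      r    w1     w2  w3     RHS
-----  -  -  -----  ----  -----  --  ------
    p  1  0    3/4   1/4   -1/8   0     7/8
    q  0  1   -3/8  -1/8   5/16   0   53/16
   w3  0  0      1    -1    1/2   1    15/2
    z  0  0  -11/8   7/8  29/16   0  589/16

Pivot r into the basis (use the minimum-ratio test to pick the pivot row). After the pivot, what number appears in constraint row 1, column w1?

Ratio test on column r — row 1: (7/8)/(3/4) = 7/6; row 2: entry -3/8 ≤ 0; row 3: (15/2)/1 = 15/2. Minimum is 7/6 at row 1 (p leaves); pivot element 3/4.
Divide row 1 by 3/4; eliminate column r from the other rows.
In the new row 1, the w1 entry is the old entry divided by the pivot: (1/4)/(3/4) = 1/3.

1/3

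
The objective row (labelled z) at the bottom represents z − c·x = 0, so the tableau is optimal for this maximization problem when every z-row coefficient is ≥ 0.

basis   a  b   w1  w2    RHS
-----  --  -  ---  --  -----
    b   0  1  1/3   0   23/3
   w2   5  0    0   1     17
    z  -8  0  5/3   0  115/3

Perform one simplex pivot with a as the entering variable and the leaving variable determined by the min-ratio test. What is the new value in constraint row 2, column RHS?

Ratio test on column a — row 1: entry 0 ≤ 0; row 2: 17/5 = 17/5. Minimum is 17/5 at row 2 (w2 leaves); pivot element 5.
Divide row 2 by 5; eliminate column a from the other rows.
In the new row 2, the RHS entry is the old entry divided by the pivot: 17/5 = 17/5.

17/5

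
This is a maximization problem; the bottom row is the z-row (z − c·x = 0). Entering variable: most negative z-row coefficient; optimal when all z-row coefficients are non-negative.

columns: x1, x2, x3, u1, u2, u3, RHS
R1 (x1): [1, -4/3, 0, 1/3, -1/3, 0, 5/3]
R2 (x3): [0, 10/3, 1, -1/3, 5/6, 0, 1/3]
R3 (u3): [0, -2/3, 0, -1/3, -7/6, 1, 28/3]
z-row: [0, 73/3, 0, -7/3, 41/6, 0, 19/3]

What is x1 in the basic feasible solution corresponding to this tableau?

x1 is basic (row 1); its value is the RHS of that row, 5/3.

5/3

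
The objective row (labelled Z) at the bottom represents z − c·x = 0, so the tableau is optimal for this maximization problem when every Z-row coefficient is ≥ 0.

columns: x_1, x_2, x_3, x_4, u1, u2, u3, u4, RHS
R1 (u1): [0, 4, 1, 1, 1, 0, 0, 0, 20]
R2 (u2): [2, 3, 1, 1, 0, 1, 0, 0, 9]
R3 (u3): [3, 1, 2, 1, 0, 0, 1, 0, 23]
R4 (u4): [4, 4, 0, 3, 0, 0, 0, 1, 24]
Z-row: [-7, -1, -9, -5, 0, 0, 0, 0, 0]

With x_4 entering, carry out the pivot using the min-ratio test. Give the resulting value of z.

40

Ratio test on column x_4 — row 1: 20/1 = 20; row 2: 9/1 = 9; row 3: 23/1 = 23; row 4: 24/3 = 8. Minimum is 8 at row 4 (u4 leaves); pivot element 3.
Pivot on row 4; the Z-row RHS becomes 0 − (-5)·8 = 40.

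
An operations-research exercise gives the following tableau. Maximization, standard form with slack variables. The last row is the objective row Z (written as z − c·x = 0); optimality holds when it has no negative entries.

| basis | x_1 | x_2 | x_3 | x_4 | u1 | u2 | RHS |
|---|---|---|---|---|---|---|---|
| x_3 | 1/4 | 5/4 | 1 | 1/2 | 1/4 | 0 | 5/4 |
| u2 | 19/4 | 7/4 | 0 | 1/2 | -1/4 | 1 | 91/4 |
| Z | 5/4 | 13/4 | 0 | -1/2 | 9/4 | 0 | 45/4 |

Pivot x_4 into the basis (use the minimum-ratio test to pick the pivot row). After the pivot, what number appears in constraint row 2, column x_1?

9/2

Ratio test on column x_4 — row 1: (5/4)/(1/2) = 5/2; row 2: (91/4)/(1/2) = 91/2. Minimum is 5/2 at row 1 (x_3 leaves); pivot element 1/2.
Divide row 1 by 1/2; eliminate column x_4 from the other rows.
Row 2 update in column x_1: 19/4 − (1/2)·(1/2) = 9/2.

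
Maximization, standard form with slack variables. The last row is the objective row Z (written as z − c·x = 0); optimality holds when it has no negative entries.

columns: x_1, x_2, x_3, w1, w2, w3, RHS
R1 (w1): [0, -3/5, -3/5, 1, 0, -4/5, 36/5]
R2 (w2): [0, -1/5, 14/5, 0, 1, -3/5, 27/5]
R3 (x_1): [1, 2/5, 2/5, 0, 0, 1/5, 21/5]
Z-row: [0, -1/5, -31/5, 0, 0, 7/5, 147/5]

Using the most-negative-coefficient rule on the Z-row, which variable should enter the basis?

x_3

Negative Z-row entries: x_2: -1/5, x_3: -31/5.
The most negative is -31/5 in column x_3, so x_3 enters.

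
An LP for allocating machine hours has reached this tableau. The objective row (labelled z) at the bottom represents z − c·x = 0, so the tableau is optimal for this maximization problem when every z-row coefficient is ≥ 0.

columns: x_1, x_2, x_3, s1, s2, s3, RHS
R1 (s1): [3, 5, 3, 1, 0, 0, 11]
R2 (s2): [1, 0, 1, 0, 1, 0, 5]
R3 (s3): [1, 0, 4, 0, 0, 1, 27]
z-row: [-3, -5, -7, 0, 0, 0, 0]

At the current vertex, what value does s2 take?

s2 is basic (row 2); its value is the RHS of that row, 5.

5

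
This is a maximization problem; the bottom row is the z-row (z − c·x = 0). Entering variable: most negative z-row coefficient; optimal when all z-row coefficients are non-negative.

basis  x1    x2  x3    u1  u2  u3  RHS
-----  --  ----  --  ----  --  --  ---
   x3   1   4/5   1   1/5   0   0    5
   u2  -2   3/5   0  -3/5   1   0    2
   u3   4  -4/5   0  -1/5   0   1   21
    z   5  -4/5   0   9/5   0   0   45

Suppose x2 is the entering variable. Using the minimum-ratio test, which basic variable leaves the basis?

u2

Column x2 entries and ratios — x3: 5/(4/5) = 25/4; u2: 2/(3/5) = 10/3; u3: -4/5 ≤ 0, skip.
Smallest ratio is 10/3 in the row of u2, so u2 leaves.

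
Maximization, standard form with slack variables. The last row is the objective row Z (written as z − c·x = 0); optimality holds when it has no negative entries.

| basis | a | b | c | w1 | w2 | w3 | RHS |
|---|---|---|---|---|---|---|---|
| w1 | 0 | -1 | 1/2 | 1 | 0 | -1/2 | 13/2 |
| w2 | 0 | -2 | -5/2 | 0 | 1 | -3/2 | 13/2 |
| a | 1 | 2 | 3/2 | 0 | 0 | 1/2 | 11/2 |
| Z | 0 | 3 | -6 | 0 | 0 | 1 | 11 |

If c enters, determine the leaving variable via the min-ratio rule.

a

Column c entries and ratios — w1: (13/2)/(1/2) = 13; w2: -5/2 ≤ 0, skip; a: (11/2)/(3/2) = 11/3.
Smallest ratio is 11/3 in the row of a, so a leaves.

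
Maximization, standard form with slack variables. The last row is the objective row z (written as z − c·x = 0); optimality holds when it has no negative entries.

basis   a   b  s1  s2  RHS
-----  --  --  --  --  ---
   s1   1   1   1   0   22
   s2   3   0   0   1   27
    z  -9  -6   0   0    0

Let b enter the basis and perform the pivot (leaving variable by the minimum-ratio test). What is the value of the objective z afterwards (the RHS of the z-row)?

132

Ratio test on column b — row 1: 22/1 = 22; row 2: entry 0 ≤ 0. Minimum is 22 at row 1 (s1 leaves); pivot element 1.
Pivot on row 1; the z-row RHS becomes 0 − (-6)·22 = 132.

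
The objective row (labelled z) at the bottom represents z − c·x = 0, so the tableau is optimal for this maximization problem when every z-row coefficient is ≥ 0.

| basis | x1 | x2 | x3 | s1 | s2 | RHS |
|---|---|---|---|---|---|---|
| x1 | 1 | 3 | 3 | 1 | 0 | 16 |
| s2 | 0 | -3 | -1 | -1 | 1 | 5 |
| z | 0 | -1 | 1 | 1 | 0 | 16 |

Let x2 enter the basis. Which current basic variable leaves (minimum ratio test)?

Column x2 entries and ratios — x1: 16/3 = 16/3; s2: -3 ≤ 0, skip.
Smallest ratio is 16/3 in the row of x1, so x1 leaves.

x1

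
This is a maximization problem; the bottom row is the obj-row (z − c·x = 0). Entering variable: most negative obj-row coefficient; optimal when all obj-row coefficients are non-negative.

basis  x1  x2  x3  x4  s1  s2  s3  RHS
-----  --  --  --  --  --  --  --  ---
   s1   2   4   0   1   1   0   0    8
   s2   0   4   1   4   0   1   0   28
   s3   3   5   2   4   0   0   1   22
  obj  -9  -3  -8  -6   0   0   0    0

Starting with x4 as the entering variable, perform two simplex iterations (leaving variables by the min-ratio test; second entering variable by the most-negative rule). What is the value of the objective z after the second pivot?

88

Ratio test on column x4 — row 1: 8/1 = 8; row 2: 28/4 = 7; row 3: 22/4 = 11/2. Minimum is 11/2 at row 3 (s3 leaves); pivot element 4.
Pivot on row 3; the obj-row RHS becomes 0 − (-6)·(11/2) = 33.
Next entering variable (most negative obj-row entry -5): x3.
Ratio test on column x3 — row 1: entry -1/2 ≤ 0; row 2: entry -1 ≤ 0; row 3: (11/2)/(1/2) = 11. Minimum is 11 at row 3 (x4 leaves); pivot element 1/2.
After the second pivot the obj-row RHS is 33 − (-5)·11 = 88.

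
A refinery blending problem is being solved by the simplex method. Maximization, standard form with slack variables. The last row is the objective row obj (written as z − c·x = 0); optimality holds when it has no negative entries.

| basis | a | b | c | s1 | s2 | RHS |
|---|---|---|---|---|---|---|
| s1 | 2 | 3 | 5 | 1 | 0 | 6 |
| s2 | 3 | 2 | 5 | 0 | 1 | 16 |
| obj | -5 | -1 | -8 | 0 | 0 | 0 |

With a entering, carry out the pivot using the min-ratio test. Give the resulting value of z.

Ratio test on column a — row 1: 6/2 = 3; row 2: 16/3 = 16/3. Minimum is 3 at row 1 (s1 leaves); pivot element 2.
Pivot on row 1; the obj-row RHS becomes 0 − (-5)·3 = 15.

15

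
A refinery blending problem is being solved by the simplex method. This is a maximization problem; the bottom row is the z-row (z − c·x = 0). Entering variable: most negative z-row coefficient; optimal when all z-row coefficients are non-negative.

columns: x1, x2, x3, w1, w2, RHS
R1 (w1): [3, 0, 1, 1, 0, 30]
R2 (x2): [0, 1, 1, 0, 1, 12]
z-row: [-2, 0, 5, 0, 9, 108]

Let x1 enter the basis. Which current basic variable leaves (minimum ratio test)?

w1

Column x1 entries and ratios — w1: 30/3 = 10; x2: 0 ≤ 0, skip.
Smallest ratio is 10 in the row of w1, so w1 leaves.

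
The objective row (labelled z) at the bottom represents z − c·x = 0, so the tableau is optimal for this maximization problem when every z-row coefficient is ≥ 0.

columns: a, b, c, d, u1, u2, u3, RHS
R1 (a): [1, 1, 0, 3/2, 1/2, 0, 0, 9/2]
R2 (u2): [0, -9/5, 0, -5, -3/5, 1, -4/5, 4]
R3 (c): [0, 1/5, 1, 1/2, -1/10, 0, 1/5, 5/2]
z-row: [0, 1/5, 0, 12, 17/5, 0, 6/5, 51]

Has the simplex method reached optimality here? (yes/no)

yes

Every z-row coefficient is ≥ 0, so the tableau is optimal.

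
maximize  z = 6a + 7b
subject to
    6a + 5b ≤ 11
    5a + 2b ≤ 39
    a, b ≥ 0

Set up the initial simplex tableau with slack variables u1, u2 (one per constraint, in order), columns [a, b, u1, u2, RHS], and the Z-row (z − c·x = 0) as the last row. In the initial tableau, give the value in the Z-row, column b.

-7

The Z-row carries the negated objective coefficients: the b entry is -7.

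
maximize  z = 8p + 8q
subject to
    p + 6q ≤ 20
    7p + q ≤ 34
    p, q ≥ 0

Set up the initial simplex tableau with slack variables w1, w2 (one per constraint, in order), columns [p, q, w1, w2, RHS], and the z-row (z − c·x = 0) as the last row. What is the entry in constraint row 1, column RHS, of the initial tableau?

The RHS of constraint 1 is b_1 = 20.

20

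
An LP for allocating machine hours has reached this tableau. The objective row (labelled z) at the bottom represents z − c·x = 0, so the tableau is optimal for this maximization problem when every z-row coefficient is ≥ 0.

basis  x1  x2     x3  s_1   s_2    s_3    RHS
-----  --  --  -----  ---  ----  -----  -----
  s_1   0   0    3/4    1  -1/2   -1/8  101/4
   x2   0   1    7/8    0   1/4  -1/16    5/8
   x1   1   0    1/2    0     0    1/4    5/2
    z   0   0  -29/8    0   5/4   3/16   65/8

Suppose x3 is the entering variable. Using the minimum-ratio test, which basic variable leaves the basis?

Column x3 entries and ratios — s_1: (101/4)/(3/4) = 101/3; x2: (5/8)/(7/8) = 5/7; x1: (5/2)/(1/2) = 5.
Smallest ratio is 5/7 in the row of x2, so x2 leaves.

x2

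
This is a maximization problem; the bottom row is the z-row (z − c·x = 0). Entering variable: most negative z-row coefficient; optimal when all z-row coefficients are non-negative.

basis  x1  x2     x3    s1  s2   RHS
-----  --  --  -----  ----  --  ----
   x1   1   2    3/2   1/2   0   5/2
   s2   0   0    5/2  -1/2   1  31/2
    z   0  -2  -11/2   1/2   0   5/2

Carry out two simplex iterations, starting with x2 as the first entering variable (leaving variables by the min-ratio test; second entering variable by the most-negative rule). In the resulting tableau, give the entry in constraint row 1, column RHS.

Ratio test on column x2 — row 1: (5/2)/2 = 5/4; row 2: entry 0 ≤ 0. Minimum is 5/4 at row 1 (x1 leaves); pivot element 2.
Divide row 1 by 2; eliminate column x2 from the other rows.
Second iteration: most negative z-row entry is -4 in column x3, so x3 enters.
Ratio test on column x3 — row 1: (5/4)/(3/4) = 5/3; row 2: (31/2)/(5/2) = 31/5. Minimum is 5/3 at row 1 (x2 leaves); pivot element 3/4.
Divide row 1 by 3/4; eliminate column x3 from the other rows.
After both pivots, the entry at constraint row 1, column RHS is 5/3.

5/3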